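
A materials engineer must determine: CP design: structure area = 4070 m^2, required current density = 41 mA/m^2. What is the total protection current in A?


I = area * current density, then convert mA → A (÷1000)
I = 4070 * 41 / 1000 = 166.87 A

166.87 A


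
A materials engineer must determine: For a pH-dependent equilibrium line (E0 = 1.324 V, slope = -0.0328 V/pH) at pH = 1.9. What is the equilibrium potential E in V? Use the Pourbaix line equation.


Apply the Pourbaix line equation: E = E0 + slope*pH
E = 1.324 + (-0.0328)*1.9 = 1.324 + (-0.06232) = 1.26168 V
Rounded to 4 decimal places: E = 1.2617 V

1.2617 V


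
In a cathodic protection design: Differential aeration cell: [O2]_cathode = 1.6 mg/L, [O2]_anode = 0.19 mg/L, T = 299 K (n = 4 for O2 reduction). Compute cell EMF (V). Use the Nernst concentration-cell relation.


Apply the Nernst concentration-cell relation: E = (RT/nF)*ln(C_cathode/C_anode)
RT/nF = 8.314*299/(4*96485) = 0.00644112 V
ln(1.6/0.19) = 2.13073
E = 0.00644112 * 2.13073 = 0.01372 V

0.01372 V


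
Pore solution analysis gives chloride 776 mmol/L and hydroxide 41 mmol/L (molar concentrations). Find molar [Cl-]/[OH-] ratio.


Threshold parameter = [Cl-] / [OH-] (molar basis; both in mmol/L, so units cancel)
Ratio = 776 / 41 = 18.93

18.93


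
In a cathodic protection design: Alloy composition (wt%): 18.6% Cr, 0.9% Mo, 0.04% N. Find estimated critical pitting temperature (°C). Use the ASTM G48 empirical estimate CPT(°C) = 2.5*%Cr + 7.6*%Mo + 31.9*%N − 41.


Apply the ASTM G48 empirical CPT estimate: CPT(°C) = 2.5*%Cr + 7.6*%Mo + 31.9*%N − 41
2.5*18.6 = 46.5; 7.6*0.9 = 6.84; 31.9*0.04 = 1.276
CPT = 46.5 + 6.84 + 1.276 − 41 = 13.616 °C
Rounded to 0.1 °C: CPT ≈ 13.6 °C

13.6 °C


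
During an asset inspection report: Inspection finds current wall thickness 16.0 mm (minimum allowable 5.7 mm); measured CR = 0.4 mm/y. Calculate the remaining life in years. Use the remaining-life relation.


Apply the remaining-life relation: RL = (t_current − t_min) / CR
RL = (16.0 − 5.7) / 0.4 = 10.3 / 0.4 = 25.8 years

25.8 years


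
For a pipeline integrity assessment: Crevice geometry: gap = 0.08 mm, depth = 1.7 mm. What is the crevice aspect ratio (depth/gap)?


Aspect ratio = depth / gap
Ratio = 1.7 / 0.08 = 21.3

21.3


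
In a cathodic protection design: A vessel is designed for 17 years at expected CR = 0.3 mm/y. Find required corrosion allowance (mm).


Corrosion allowance = CR × design life
CA = 0.3 * 17 = 5.1 mm

5.1 mm


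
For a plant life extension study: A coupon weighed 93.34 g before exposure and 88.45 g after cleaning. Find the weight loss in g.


Weight loss = initial − final
WL = 93.34 − 88.45 = 4.89 g

4.89 g


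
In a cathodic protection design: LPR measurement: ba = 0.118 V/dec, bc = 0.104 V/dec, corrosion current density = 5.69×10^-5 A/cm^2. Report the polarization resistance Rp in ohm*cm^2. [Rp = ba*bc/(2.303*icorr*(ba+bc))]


Apply the Stern-Geary equation: Rp = ba*bc / (2.303*icorr*(ba+bc))
ba*bc = 0.118*0.104 = 0.012272
ba+bc = 0.222; 2.303*icorr*(ba+bc) = 2.303*5.69×10^-5*0.222 = 2.9091035×10^-5
Rp = 0.012272 / 2.9091035×10^-5 = 421.85 ohm*cm^2

421.85 ohm*cm^2


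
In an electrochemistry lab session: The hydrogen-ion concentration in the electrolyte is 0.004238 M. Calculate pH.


pH = −log10[H+]
pH = −log10(0.004238) = 2.37

2.37


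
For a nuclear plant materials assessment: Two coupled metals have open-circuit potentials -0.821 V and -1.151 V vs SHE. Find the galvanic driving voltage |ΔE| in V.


Driving voltage is the absolute potential difference.
|ΔE| = |-0.821 − (-1.151)| = 0.33 V

0.33 V


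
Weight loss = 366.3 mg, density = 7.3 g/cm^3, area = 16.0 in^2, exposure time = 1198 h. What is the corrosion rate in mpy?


Apply the mpy weight-loss relation: CR = 534 * W / (D * A * T)
Numerator: 534 * 366.3 = 195604.2
Denominator: 7.3 * 16.0 * 1198 = 139926.4
CR = 195604.2 / 139926.4 = 1.39791 mpy

1.39791 mpy


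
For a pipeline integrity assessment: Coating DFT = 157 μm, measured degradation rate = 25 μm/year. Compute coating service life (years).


Service life = thickness / degradation rate
Life = 157 / 25 = 6.3 years

6.3 years


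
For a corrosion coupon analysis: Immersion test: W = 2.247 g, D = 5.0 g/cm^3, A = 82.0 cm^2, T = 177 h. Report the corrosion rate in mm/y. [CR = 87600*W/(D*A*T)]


Apply the mm/y weight-loss relation: CR = 87600 * W / (D * A * T)
Numerator: 87600 * 2.247 = 196837.2
Denominator: 5.0 * 82.0 * 177 = 72570.0
CR = 196837.2 / 72570.0 = 2.712377 mm/y

2.712377 mm/y


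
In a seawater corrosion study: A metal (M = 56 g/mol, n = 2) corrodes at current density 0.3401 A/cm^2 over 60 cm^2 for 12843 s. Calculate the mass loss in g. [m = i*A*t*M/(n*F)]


Apply Faraday's law: m = i*A*t*M / (n*F)
Total charge passed Q = i*A*t = 0.3401*60*12843 = 262074.258 C
m = Q*M/(n*F) = 262074.258*56/(2*96485) = 76.054 g

76.054 g


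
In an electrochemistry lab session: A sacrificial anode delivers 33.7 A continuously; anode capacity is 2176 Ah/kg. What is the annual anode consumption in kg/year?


Annual consumption = current * hours per year / capacity
Rate = 33.7 * 8760 / 2176 = 135.7 kg/year

135.7 kg/year


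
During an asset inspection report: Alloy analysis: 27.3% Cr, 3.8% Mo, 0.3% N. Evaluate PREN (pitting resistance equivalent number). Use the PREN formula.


Apply the PREN formula: PREN = Cr + 3.3*Mo + 16*N
PREN = 27.3 + 3.3*3.8 + 16*0.3
PREN = 27.3 + 12.54 + 4.8 = 44.64

44.64


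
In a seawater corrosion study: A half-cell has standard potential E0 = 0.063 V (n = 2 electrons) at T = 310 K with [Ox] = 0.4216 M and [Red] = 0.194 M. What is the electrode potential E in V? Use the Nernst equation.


Apply the Nernst equation: E = E0 + (RT/nF)*ln([Ox]/[Red])
Step 1: RT/nF = 8.314*310/(2*96485) = 0.01335617 V
Step 2: [Ox]/[Red] = 0.4216/0.194 = 2.173196
Step 3: ln(2.173196) = 0.776199
Step 4: correction = 0.01335617 * 0.776199 = 0.0104 V
E = 0.063 + 0.0104 = 0.0734 V

0.0734 V


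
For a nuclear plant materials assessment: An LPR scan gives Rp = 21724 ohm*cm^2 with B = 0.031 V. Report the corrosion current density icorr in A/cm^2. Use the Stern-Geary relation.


Apply the Stern-Geary relation: icorr = B / Rp
icorr = 0.031 / 21724 = 1.427×10^-6 A/cm^2

1.427×10^-6 A/cm^2


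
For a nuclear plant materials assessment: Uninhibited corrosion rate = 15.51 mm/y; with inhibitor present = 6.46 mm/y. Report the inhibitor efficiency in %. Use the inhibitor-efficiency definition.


Apply the inhibitor-efficiency definition: IE = (CR_blank − CR_inh)/CR_blank × 100
IE = (15.51 − 6.46) / 15.51 × 100
IE = 9.05 / 15.51 × 100 = 58.3 %

58.3 %


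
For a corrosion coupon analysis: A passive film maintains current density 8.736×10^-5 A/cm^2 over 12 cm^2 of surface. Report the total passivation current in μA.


I = i_pass * A, then convert A → μA (×10^6)
I = 8.736×10^-5 * 12 * 10^6 = 1048.32 μA

1048.32 μA


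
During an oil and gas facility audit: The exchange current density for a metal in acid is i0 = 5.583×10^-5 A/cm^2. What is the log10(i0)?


i0 = 5.583×10^-5 A/cm^2
log10(i0) = -4.253

-4.253


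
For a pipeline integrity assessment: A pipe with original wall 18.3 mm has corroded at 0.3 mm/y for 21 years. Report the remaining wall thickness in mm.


Remaining wall = original − CR × time
t = 18.3 − 0.3*21 = 18.3 − 6.3 = 12.0 mm

12.0 mm


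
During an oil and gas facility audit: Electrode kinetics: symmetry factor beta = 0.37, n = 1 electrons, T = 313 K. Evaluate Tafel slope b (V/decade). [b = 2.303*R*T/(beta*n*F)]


Apply the Tafel slope relation: b = 2.303*R*T/(beta*n*F)
Numerator: 2.303 * 8.314 * 313 = 5993.06
Denominator: 0.37 * 1 * 96485 = 35699.45
b = 5993.06 / 35699.45 = 0.1679 V/decade

0.1679 V/decade


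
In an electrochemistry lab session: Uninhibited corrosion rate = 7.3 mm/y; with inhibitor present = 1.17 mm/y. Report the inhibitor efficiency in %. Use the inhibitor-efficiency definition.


Apply the inhibitor-efficiency definition: IE = (CR_blank − CR_inh)/CR_blank × 100
IE = (7.3 − 1.17) / 7.3 × 100
IE = 6.13 / 7.3 × 100 = 84.0 %

84.0 %


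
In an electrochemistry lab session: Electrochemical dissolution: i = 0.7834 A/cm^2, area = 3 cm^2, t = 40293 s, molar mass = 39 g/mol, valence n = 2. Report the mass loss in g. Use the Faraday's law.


Apply Faraday's law: m = i*A*t*M / (n*F)
Total charge passed Q = i*A*t = 0.7834*3*40293 = 94696.6086 C
m = Q*M/(n*F) = 94696.6086*39/(2*96485) = 19.1386 g

19.1386 g


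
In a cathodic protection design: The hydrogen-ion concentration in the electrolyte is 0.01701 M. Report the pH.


pH = −log10[H+]
pH = −log10(0.01701) = 1.77

1.77


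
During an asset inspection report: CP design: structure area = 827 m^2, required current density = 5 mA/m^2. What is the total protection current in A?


I = area * current density, then convert mA → A (÷1000)
I = 827 * 5 / 1000 = 4.14 A

4.14 A


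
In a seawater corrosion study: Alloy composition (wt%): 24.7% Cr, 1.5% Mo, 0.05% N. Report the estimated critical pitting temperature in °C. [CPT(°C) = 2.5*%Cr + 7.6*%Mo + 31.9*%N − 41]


Apply the ASTM G48 empirical CPT estimate: CPT(°C) = 2.5*%Cr + 7.6*%Mo + 31.9*%N − 41
2.5*24.7 = 61.75; 7.6*1.5 = 11.4; 31.9*0.05 = 1.595
CPT = 61.75 + 11.4 + 1.595 − 41 = 33.745 °C
Rounded to 0.1 °C: CPT ≈ 33.7 °C

33.7 °C


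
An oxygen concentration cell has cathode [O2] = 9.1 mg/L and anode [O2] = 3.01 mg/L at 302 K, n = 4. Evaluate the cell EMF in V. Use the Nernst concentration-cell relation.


Apply the Nernst concentration-cell relation: E = (RT/nF)*ln(C_cathode/C_anode)
RT/nF = 8.314*302/(4*96485) = 0.00650575 V
ln(9.1/3.01) = 1.10633
E = 0.00650575 * 1.10633 = 0.0072 V

0.0072 V


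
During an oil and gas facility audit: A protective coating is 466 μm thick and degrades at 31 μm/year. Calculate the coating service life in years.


Service life = thickness / degradation rate
Life = 466 / 31 = 15.0 years

15.0 years


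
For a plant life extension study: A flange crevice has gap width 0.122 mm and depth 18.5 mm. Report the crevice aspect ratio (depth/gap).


Aspect ratio = depth / gap
Ratio = 18.5 / 0.122 = 151.6

151.6


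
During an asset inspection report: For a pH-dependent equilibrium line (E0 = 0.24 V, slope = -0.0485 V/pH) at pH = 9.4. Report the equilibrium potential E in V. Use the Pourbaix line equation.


Apply the Pourbaix line equation: E = E0 + slope*pH
E = 0.24 + (-0.0485)*9.4 = 0.24 + (-0.4559) = -0.2159 V
Rounded to 4 decimal places: E = -0.2159 V

-0.2159 V


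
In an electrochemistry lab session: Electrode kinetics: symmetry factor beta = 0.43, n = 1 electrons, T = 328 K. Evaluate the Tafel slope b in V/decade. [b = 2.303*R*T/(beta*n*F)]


Apply the Tafel slope relation: b = 2.303*R*T/(beta*n*F)
Numerator: 2.303 * 8.314 * 328 = 6280.26
Denominator: 0.43 * 1 * 96485 = 41488.55
b = 6280.26 / 41488.55 = 0.151 V/decade

0.151 V/decade


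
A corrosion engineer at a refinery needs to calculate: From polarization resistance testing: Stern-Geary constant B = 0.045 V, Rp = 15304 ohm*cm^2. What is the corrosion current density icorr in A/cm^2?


Apply the Stern-Geary relation: icorr = B / Rp
icorr = 0.045 / 15304 = 2.94×10^-6 A/cm^2

2.94×10^-6 A/cm^2


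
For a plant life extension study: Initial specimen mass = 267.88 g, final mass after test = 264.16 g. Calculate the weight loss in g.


Weight loss = initial − final
WL = 267.88 − 264.16 = 3.72 g

3.72 g


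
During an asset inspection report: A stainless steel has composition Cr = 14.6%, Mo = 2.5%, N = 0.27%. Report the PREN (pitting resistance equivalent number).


Apply the PREN formula: PREN = Cr + 3.3*Mo + 16*N
PREN = 14.6 + 3.3*2.5 + 16*0.27
PREN = 14.6 + 8.25 + 4.32 = 27.17

27.17


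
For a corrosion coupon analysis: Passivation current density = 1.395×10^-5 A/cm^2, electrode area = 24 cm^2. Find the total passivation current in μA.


I = i_pass * A, then convert A → μA (×10^6)
I = 1.395×10^-5 * 24 * 10^6 = 334.8 μA

334.8 μA


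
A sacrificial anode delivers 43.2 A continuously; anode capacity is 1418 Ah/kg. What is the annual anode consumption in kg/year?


Annual consumption = current * hours per year / capacity
Rate = 43.2 * 8760 / 1418 = 266.9 kg/year

266.9 kg/year


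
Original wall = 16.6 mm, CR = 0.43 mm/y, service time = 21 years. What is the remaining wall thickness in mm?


Remaining wall = original − CR × time
t = 16.6 − 0.43*21 = 16.6 − 9.03 = 7.57 mm

7.57 mm


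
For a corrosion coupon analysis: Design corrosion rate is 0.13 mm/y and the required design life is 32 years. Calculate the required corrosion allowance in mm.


Corrosion allowance = CR × design life
CA = 0.13 * 32 = 4.16 mm

4.16 mm


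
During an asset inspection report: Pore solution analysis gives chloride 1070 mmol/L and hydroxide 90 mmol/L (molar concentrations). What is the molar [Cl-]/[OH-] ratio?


Threshold parameter = [Cl-] / [OH-] (molar basis; both in mmol/L, so units cancel)
Ratio = 1070 / 90 = 11.89

11.89


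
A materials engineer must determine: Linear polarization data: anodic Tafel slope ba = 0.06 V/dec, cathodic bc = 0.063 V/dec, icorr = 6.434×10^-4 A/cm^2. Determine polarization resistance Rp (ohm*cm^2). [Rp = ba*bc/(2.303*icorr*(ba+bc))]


Apply the Stern-Geary equation: Rp = ba*bc / (2.303*icorr*(ba+bc))
ba*bc = 0.06*0.063 = 0.00378
ba+bc = 0.123; 2.303*icorr*(ba+bc) = 2.303*6.434×10^-4*0.123 = 1.8225527×10^-4
Rp = 0.00378 / 1.8225527×10^-4 = 20.7 ohm*cm^2

20.7 ohm*cm^2


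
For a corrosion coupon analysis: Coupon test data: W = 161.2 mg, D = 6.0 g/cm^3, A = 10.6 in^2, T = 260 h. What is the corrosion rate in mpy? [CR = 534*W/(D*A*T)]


Apply the mpy weight-loss relation: CR = 534 * W / (D * A * T)
Numerator: 534 * 161.2 = 86080.8
Denominator: 6.0 * 10.6 * 260 = 16536.0
CR = 86080.8 / 16536.0 = 5.2057 mpy

5.2057 mpy


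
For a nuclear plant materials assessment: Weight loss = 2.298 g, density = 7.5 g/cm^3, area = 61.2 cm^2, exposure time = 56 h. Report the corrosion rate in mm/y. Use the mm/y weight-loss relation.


Apply the mm/y weight-loss relation: CR = 87600 * W / (D * A * T)
Numerator: 87600 * 2.298 = 201304.8
Denominator: 7.5 * 61.2 * 56 = 25704.0
CR = 201304.8 / 25704.0 = 7.8317 mm/y

7.8317 mm/y


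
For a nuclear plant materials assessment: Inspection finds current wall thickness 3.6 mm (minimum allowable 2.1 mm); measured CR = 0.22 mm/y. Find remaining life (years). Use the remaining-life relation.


Apply the remaining-life relation: RL = (t_current − t_min) / CR
RL = (3.6 − 2.1) / 0.22 = 1.5 / 0.22 = 6.8 years

6.8 years


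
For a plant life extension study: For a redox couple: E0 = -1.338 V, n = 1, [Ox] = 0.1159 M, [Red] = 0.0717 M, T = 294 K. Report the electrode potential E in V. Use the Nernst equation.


Apply the Nernst equation: E = E0 + (RT/nF)*ln([Ox]/[Red])
Step 1: RT/nF = 8.314*294/(1*96485) = 0.02533364 V
Step 2: [Ox]/[Red] = 0.1159/0.0717 = 1.616457
Step 3: ln(1.616457) = 0.480237
Step 4: correction = 0.02533364 * 0.480237 = 0.012 V
E = -1.338 + 0.012 = -1.326 V

-1.326 V


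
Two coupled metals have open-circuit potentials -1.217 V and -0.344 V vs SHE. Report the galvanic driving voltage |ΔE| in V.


Driving voltage is the absolute potential difference.
|ΔE| = |-1.217 − (-0.344)| = 0.873 V

0.873 V


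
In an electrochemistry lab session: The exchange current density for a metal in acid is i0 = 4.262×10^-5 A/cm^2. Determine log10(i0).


i0 = 4.262×10^-5 A/cm^2
log10(i0) = -4.37

-4.37


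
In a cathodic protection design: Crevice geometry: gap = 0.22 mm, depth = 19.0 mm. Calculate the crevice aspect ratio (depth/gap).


Aspect ratio = depth / gap
Ratio = 19.0 / 0.22 = 86.4

86.4


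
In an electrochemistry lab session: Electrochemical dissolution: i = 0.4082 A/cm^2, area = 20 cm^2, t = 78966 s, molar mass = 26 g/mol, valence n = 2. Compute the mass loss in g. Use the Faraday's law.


Apply Faraday's law: m = i*A*t*M / (n*F)
Total charge passed Q = i*A*t = 0.4082*20*78966 = 644678.424 C
m = Q*M/(n*F) = 644678.424*26/(2*96485) = 86.861 g

86.861 g


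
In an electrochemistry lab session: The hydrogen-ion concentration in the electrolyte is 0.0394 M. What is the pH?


pH = −log10[H+]
pH = −log10(0.0394) = 1.4

1.4


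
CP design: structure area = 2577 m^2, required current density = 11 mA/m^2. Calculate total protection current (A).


I = area * current density, then convert mA → A (÷1000)
I = 2577 * 11 / 1000 = 28.35 A

28.35 A


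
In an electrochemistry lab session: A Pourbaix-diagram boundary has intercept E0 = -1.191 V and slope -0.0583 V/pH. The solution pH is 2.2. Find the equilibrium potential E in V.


Apply the Pourbaix line equation: E = E0 + slope*pH
E = -1.191 + (-0.0583)*2.2 = -1.191 + (-0.12826) = -1.31926 V
Rounded to 4 decimal places: E = -1.3193 V

-1.3193 V


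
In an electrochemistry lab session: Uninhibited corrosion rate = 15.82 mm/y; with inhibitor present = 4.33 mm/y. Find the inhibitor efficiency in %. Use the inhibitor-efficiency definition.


Apply the inhibitor-efficiency definition: IE = (CR_blank − CR_inh)/CR_blank × 100
IE = (15.82 − 4.33) / 15.82 × 100
IE = 11.49 / 15.82 × 100 = 72.6 %

72.6 %


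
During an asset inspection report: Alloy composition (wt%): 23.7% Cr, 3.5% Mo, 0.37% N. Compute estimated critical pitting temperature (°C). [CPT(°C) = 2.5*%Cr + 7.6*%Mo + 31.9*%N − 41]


Apply the ASTM G48 empirical CPT estimate: CPT(°C) = 2.5*%Cr + 7.6*%Mo + 31.9*%N − 41
2.5*23.7 = 59.25; 7.6*3.5 = 26.6; 31.9*0.37 = 11.803
CPT = 59.25 + 26.6 + 11.803 − 41 = 56.653 °C
Rounded to 0.1 °C: CPT ≈ 56.7 °C

56.7 °C


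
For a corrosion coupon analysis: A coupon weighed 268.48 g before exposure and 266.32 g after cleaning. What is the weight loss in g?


Weight loss = initial − final
WL = 268.48 − 266.32 = 2.16 g

2.16 g


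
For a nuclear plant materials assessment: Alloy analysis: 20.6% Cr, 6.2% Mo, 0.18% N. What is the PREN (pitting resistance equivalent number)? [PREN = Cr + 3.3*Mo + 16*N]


Apply the PREN formula: PREN = Cr + 3.3*Mo + 16*N
PREN = 20.6 + 3.3*6.2 + 16*0.18
PREN = 20.6 + 20.46 + 2.88 = 43.94

43.94


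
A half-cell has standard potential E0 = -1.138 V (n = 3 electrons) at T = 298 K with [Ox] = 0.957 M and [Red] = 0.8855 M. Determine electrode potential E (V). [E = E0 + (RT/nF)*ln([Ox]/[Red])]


Apply the Nernst equation: E = E0 + (RT/nF)*ln([Ox]/[Red])
Step 1: RT/nF = 8.314*298/(3*96485) = 0.00855944 V
Step 2: [Ox]/[Red] = 0.957/0.8855 = 1.080745
Step 3: ln(1.080745) = 0.077651
Step 4: correction = 0.00855944 * 0.077651 = 0.001 V
E = -1.138 + 0.001 = -1.137 V

-1.137 V


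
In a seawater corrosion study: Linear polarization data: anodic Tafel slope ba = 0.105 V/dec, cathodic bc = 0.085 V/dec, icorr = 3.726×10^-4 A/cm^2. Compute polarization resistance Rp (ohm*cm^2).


Apply the Stern-Geary equation: Rp = ba*bc / (2.303*icorr*(ba+bc))
ba*bc = 0.105*0.085 = 0.008925
ba+bc = 0.19; 2.303*icorr*(ba+bc) = 2.303*3.726×10^-4*0.19 = 1.6303858×10^-4
Rp = 0.008925 / 1.6303858×10^-4 = 54.7 ohm*cm^2

54.7 ohm*cm^2


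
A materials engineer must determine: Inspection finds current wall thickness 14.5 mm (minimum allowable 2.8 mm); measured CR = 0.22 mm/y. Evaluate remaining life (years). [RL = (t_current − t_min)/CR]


Apply the remaining-life relation: RL = (t_current − t_min) / CR
RL = (14.5 − 2.8) / 0.22 = 11.7 / 0.22 = 53.2 years

53.2 years


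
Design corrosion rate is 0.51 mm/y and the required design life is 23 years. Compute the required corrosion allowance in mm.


Corrosion allowance = CR × design life
CA = 0.51 * 23 = 11.73 mm

11.73 mm


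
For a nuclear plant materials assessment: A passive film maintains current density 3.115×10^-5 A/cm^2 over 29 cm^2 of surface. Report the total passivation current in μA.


I = i_pass * A, then convert A → μA (×10^6)
I = 3.115×10^-5 * 29 * 10^6 = 903.35 μA

903.35 μA


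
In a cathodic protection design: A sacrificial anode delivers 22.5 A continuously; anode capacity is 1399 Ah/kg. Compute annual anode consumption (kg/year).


Annual consumption = current * hours per year / capacity
Rate = 22.5 * 8760 / 1399 = 140.9 kg/year

140.9 kg/year


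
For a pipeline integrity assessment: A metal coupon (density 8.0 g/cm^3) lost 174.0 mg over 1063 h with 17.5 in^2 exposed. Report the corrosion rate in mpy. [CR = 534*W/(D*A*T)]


Apply the mpy weight-loss relation: CR = 534 * W / (D * A * T)
Numerator: 534 * 174.0 = 92916.0
Denominator: 8.0 * 17.5 * 1063 = 148820.0
CR = 92916.0 / 148820.0 = 0.624 mpy

0.624 mpy


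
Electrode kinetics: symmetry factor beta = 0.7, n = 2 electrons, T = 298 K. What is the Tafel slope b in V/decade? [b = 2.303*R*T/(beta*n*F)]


Apply the Tafel slope relation: b = 2.303*R*T/(beta*n*F)
Numerator: 2.303 * 8.314 * 298 = 5705.85
Denominator: 0.7 * 2 * 96485 = 135079.0
b = 5705.85 / 135079.0 = 0.0422 V/decade

0.0422 V/decade


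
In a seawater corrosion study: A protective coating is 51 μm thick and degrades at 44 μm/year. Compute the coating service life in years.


Service life = thickness / degradation rate
Life = 51 / 44 = 1.2 years

1.2 years


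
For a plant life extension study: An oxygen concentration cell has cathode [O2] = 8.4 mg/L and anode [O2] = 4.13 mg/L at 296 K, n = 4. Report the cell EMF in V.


Apply the Nernst concentration-cell relation: E = (RT/nF)*ln(C_cathode/C_anode)
RT/nF = 8.314*296/(4*96485) = 0.00637649 V
ln(8.4/4.13) = 0.70995
E = 0.00637649 * 0.70995 = 0.00453 V

0.00453 V


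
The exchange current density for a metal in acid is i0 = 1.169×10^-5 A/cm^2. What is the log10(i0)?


i0 = 1.169×10^-5 A/cm^2
log10(i0) = -4.932

-4.932


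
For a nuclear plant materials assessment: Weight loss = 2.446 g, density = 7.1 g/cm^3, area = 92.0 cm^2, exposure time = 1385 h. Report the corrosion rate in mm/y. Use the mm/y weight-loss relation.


Apply the mm/y weight-loss relation: CR = 87600 * W / (D * A * T)
Numerator: 87600 * 2.446 = 214269.6
Denominator: 7.1 * 92.0 * 1385 = 904682.0
CR = 214269.6 / 904682.0 = 0.236845 mm/y

0.236845 mm/y


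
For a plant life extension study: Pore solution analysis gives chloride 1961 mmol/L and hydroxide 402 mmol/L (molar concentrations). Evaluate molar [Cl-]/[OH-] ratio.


Threshold parameter = [Cl-] / [OH-] (molar basis; both in mmol/L, so units cancel)
Ratio = 1961 / 402 = 4.88

4.88


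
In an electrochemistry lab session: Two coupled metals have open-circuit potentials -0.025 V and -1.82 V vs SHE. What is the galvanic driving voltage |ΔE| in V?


Driving voltage is the absolute potential difference.
|ΔE| = |-0.025 − (-1.82)| = 1.795 V

1.795 V


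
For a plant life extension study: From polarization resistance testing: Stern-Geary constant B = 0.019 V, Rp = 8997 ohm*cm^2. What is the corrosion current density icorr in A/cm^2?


Apply the Stern-Geary relation: icorr = B / Rp
icorr = 0.019 / 8997 = 2.112×10^-6 A/cm^2

2.112×10^-6 A/cm^2


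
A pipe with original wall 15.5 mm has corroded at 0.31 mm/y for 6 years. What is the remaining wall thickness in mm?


Remaining wall = original − CR × time
t = 15.5 − 0.31*6 = 15.5 − 1.86 = 13.64 mm

13.64 mm


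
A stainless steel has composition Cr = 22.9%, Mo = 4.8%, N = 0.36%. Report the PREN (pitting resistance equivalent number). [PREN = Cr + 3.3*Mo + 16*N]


Apply the PREN formula: PREN = Cr + 3.3*Mo + 16*N
PREN = 22.9 + 3.3*4.8 + 16*0.36
PREN = 22.9 + 15.84 + 5.76 = 44.5

44.5


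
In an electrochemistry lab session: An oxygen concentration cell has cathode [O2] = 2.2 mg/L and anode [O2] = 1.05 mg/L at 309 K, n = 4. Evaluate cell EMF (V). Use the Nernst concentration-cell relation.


Apply the Nernst concentration-cell relation: E = (RT/nF)*ln(C_cathode/C_anode)
RT/nF = 8.314*309/(4*96485) = 0.00665654 V
ln(2.2/1.05) = 0.73967
E = 0.00665654 * 0.73967 = 0.00492 V

0.00492 V


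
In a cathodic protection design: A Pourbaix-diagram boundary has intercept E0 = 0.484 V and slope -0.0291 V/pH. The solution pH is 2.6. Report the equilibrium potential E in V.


Apply the Pourbaix line equation: E = E0 + slope*pH
E = 0.484 + (-0.0291)*2.6 = 0.484 + (-0.07566) = 0.40834 V
Rounded to 4 decimal places: E = 0.4083 V

0.4083 V


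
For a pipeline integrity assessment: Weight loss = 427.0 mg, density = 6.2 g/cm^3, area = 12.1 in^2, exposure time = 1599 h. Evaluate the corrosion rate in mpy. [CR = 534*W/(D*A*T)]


Apply the mpy weight-loss relation: CR = 534 * W / (D * A * T)
Numerator: 534 * 427.0 = 228018.0
Denominator: 6.2 * 12.1 * 1599 = 119956.98
CR = 228018.0 / 119956.98 = 1.901 mpy

1.901 mpy


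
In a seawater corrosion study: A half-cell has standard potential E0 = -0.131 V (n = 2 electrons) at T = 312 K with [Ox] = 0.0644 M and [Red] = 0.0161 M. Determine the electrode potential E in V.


Apply the Nernst equation: E = E0 + (RT/nF)*ln([Ox]/[Red])
Step 1: RT/nF = 8.314*312/(2*96485) = 0.01344234 V
Step 2: [Ox]/[Red] = 0.0644/0.0161 = 4.0
Step 3: ln(4.0) = 1.386294
Step 4: correction = 0.01344234 * 1.386294 = 0.019 V
E = -0.131 + 0.019 = -0.112 V

-0.112 V


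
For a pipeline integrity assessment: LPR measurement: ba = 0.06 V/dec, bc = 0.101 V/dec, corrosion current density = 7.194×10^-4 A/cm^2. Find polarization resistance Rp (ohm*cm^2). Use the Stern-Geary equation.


Apply the Stern-Geary equation: Rp = ba*bc / (2.303*icorr*(ba+bc))
ba*bc = 0.06*0.101 = 0.00606
ba+bc = 0.161; 2.303*icorr*(ba+bc) = 2.303*7.194×10^-4*0.161 = 2.6674129×10^-4
Rp = 0.00606 / 2.6674129×10^-4 = 22.72 ohm*cm^2

22.72 ohm*cm^2


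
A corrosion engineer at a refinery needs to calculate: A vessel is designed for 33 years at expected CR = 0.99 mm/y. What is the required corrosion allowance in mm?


Corrosion allowance = CR × design life
CA = 0.99 * 33 = 32.67 mm

32.67 mm


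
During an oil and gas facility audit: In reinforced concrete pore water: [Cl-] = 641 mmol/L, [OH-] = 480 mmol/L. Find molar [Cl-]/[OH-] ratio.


Threshold parameter = [Cl-] / [OH-] (molar basis; both in mmol/L, so units cancel)
Ratio = 641 / 480 = 1.34

1.34


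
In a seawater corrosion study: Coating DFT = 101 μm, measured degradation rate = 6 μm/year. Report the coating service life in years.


Service life = thickness / degradation rate
Life = 101 / 6 = 16.8 years

16.8 years


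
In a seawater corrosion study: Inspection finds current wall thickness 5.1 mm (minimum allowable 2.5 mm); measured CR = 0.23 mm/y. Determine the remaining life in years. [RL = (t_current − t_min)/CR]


Apply the remaining-life relation: RL = (t_current − t_min) / CR
RL = (5.1 − 2.5) / 0.23 = 2.6 / 0.23 = 11.3 years

11.3 years


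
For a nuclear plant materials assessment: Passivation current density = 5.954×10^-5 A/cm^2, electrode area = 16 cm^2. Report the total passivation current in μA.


I = i_pass * A, then convert A → μA (×10^6)
I = 5.954×10^-5 * 16 * 10^6 = 952.64 μA

952.64 μA


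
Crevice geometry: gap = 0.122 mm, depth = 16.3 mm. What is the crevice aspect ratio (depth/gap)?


Aspect ratio = depth / gap
Ratio = 16.3 / 0.122 = 133.6

133.6


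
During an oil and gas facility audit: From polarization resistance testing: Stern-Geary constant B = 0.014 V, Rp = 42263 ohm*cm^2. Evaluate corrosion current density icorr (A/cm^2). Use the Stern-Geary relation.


Apply the Stern-Geary relation: icorr = B / Rp
icorr = 0.014 / 42263 = 3.313×10^-7 A/cm^2

3.313×10^-7 A/cm^2


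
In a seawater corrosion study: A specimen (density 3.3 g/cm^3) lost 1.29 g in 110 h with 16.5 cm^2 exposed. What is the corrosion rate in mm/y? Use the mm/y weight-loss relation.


Apply the mm/y weight-loss relation: CR = 87600 * W / (D * A * T)
Numerator: 87600 * 1.29 = 113004.0
Denominator: 3.3 * 16.5 * 110 = 5989.5
CR = 113004.0 / 5989.5 = 18.867 mm/y

18.867 mm/y


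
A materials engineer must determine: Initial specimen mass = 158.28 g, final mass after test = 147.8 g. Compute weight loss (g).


Weight loss = initial − final
WL = 158.28 − 147.8 = 10.48 g

10.48 g


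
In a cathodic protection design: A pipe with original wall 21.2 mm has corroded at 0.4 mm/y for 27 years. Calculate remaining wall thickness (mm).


Remaining wall = original − CR × time
t = 21.2 − 0.4*27 = 21.2 − 10.8 = 10.4 mm

10.4 mm


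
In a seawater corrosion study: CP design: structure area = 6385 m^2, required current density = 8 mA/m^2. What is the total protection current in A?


I = area * current density, then convert mA → A (÷1000)
I = 6385 * 8 / 1000 = 51.08 A

51.08 A


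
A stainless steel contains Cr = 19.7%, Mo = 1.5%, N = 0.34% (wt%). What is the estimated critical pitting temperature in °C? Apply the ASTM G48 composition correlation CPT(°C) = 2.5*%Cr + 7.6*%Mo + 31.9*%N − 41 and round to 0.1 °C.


Apply the ASTM G48 empirical CPT estimate: CPT(°C) = 2.5*%Cr + 7.6*%Mo + 31.9*%N − 41
2.5*19.7 = 49.25; 7.6*1.5 = 11.4; 31.9*0.34 = 10.846
CPT = 49.25 + 11.4 + 10.846 − 41 = 30.496 °C
Rounded to 0.1 °C: CPT ≈ 30.5 °C

30.5 °C


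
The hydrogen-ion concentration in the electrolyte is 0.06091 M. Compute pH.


pH = −log10[H+]
pH = −log10(0.06091) = 1.22

1.22


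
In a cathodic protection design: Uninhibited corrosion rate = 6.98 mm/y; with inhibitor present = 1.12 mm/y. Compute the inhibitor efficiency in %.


Apply the inhibitor-efficiency definition: IE = (CR_blank − CR_inh)/CR_blank × 100
IE = (6.98 − 1.12) / 6.98 × 100
IE = 5.86 / 6.98 × 100 = 84.0 %

84.0 %


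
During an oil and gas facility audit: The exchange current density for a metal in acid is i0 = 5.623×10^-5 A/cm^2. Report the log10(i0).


i0 = 5.623×10^-5 A/cm^2
log10(i0) = -4.25

-4.25


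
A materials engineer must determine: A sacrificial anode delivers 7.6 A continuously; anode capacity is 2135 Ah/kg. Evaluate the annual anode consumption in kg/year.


Annual consumption = current * hours per year / capacity
Rate = 7.6 * 8760 / 2135 = 31.2 kg/year

31.2 kg/year


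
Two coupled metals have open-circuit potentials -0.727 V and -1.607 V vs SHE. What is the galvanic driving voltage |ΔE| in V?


Driving voltage is the absolute potential difference.
|ΔE| = |-0.727 − (-1.607)| = 0.88 V

0.88 V


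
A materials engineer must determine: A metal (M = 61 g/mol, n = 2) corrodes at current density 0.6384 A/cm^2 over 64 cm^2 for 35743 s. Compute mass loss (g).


Apply Faraday's law: m = i*A*t*M / (n*F)
Total charge passed Q = i*A*t = 0.6384*64*35743 = 1460373.1968 C
m = Q*M/(n*F) = 1460373.1968*61/(2*96485) = 461.6405 g

461.6405 g


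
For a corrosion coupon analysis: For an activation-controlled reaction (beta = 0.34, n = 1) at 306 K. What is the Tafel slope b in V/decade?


Apply the Tafel slope relation: b = 2.303*R*T/(beta*n*F)
Numerator: 2.303 * 8.314 * 306 = 5859.03
Denominator: 0.34 * 1 * 96485 = 32804.9
b = 5859.03 / 32804.9 = 0.179 V/decade

0.179 V/decade


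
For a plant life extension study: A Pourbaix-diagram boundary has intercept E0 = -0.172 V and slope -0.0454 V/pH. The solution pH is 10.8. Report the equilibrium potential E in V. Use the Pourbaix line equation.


Apply the Pourbaix line equation: E = E0 + slope*pH
E = -0.172 + (-0.0454)*10.8 = -0.172 + (-0.49032) = -0.66232 V
Rounded to 4 decimal places: E = -0.6623 V

-0.6623 V


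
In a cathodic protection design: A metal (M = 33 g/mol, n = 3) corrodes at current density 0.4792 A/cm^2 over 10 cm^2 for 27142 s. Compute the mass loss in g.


Apply Faraday's law: m = i*A*t*M / (n*F)
Total charge passed Q = i*A*t = 0.4792*10*27142 = 130064.464 C
m = Q*M/(n*F) = 130064.464*33/(3*96485) = 14.8283 g

14.8283 g


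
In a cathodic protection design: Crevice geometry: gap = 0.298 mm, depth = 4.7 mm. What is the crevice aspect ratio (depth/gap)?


Aspect ratio = depth / gap
Ratio = 4.7 / 0.298 = 15.8

15.8


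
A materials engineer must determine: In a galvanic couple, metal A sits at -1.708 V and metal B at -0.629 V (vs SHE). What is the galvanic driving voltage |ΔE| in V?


Driving voltage is the absolute potential difference.
|ΔE| = |-1.708 − (-0.629)| = 1.079 V

1.079 V


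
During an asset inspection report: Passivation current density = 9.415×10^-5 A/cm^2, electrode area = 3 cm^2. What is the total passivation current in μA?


I = i_pass * A, then convert A → μA (×10^6)
I = 9.415×10^-5 * 3 * 10^6 = 282.45 μA

282.45 μA


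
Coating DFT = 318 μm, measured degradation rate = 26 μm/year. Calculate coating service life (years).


Service life = thickness / degradation rate
Life = 318 / 26 = 12.2 years

12.2 years


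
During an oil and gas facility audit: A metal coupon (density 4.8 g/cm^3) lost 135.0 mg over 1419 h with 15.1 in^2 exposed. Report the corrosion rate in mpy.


Apply the mpy weight-loss relation: CR = 534 * W / (D * A * T)
Numerator: 534 * 135.0 = 72090.0
Denominator: 4.8 * 15.1 * 1419 = 102849.12
CR = 72090.0 / 102849.12 = 0.701 mpy

0.701 mpy


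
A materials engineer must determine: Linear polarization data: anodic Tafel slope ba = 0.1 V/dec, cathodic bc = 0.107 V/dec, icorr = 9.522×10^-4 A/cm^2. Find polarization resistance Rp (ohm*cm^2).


Apply the Stern-Geary equation: Rp = ba*bc / (2.303*icorr*(ba+bc))
ba*bc = 0.1*0.107 = 0.0107
ba+bc = 0.207; 2.303*icorr*(ba+bc) = 2.303*9.522×10^-4*0.207 = 4.5393374×10^-4
Rp = 0.0107 / 4.5393374×10^-4 = 23.6 ohm*cm^2

23.6 ohm*cm^2


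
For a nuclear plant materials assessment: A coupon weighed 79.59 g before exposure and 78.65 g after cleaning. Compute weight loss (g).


Weight loss = initial − final
WL = 79.59 − 78.65 = 0.94 g

0.94 g


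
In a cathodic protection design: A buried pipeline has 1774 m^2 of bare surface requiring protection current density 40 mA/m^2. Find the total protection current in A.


I = area * current density, then convert mA → A (÷1000)
I = 1774 * 40 / 1000 = 70.96 A

70.96 A


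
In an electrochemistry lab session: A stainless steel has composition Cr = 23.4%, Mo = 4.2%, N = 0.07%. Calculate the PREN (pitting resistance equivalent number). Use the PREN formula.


Apply the PREN formula: PREN = Cr + 3.3*Mo + 16*N
PREN = 23.4 + 3.3*4.2 + 16*0.07
PREN = 23.4 + 13.86 + 1.12 = 38.38

38.38


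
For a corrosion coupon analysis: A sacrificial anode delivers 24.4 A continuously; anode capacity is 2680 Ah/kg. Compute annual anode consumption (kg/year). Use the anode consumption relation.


Annual consumption = current * hours per year / capacity
Rate = 24.4 * 8760 / 2680 = 79.8 kg/year

79.8 kg/year


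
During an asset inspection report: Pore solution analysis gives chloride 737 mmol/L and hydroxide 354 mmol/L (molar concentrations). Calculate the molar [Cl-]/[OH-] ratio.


Threshold parameter = [Cl-] / [OH-] (molar basis; both in mmol/L, so units cancel)
Ratio = 737 / 354 = 2.08

2.08


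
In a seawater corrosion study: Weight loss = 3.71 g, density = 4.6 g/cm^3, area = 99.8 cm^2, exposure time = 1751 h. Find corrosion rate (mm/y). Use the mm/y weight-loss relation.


Apply the mm/y weight-loss relation: CR = 87600 * W / (D * A * T)
Numerator: 87600 * 3.71 = 324996.0
Denominator: 4.6 * 99.8 * 1751 = 803849.08
CR = 324996.0 / 803849.08 = 0.4043 mm/y

0.4043 mm/y


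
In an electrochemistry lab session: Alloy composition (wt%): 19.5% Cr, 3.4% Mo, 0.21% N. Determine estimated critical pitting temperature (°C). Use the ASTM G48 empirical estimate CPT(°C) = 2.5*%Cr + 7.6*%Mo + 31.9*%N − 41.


Apply the ASTM G48 empirical CPT estimate: CPT(°C) = 2.5*%Cr + 7.6*%Mo + 31.9*%N − 41
2.5*19.5 = 48.75; 7.6*3.4 = 25.84; 31.9*0.21 = 6.699
CPT = 48.75 + 25.84 + 6.699 − 41 = 40.289 °C
Rounded to 0.1 °C: CPT ≈ 40.3 °C

40.3 °C


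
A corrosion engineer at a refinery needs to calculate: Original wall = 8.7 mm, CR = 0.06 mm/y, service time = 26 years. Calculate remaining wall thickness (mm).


Remaining wall = original − CR × time
t = 8.7 − 0.06*26 = 8.7 − 1.56 = 7.14 mm

7.14 mm


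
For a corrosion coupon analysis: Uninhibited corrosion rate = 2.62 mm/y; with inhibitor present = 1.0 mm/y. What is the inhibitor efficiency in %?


Apply the inhibitor-efficiency definition: IE = (CR_blank − CR_inh)/CR_blank × 100
IE = (2.62 − 1.0) / 2.62 × 100
IE = 1.62 / 2.62 × 100 = 61.8 %

61.8 %


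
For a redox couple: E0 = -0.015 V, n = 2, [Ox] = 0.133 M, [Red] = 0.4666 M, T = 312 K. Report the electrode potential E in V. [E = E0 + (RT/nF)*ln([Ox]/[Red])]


Apply the Nernst equation: E = E0 + (RT/nF)*ln([Ox]/[Red])
Step 1: RT/nF = 8.314*312/(2*96485) = 0.01344234 V
Step 2: [Ox]/[Red] = 0.133/0.4666 = 0.285041
Step 3: ln(0.285041) = -1.255122
Step 4: correction = 0.01344234 * -1.255122 = -0.0169 V
E = -0.015 + -0.0169 = -0.0319 V

-0.0319 V


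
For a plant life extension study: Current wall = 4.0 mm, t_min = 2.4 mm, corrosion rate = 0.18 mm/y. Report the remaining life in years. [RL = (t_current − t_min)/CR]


Apply the remaining-life relation: RL = (t_current − t_min) / CR
RL = (4.0 − 2.4) / 0.18 = 1.6 / 0.18 = 8.9 years

8.9 years


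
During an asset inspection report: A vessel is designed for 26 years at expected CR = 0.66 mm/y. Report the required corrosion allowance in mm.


Corrosion allowance = CR × design life
CA = 0.66 * 26 = 17.16 mm

17.16 mm


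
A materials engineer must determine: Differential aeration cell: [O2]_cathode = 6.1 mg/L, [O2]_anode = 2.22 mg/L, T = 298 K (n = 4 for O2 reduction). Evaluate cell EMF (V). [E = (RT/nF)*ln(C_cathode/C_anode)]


Apply the Nernst concentration-cell relation: E = (RT/nF)*ln(C_cathode/C_anode)
RT/nF = 8.314*298/(4*96485) = 0.00641958 V
ln(6.1/2.22) = 1.01078
E = 0.00641958 * 1.01078 = 0.00649 V

0.00649 V


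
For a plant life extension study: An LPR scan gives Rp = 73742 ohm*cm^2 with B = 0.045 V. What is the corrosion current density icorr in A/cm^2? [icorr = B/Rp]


Apply the Stern-Geary relation: icorr = B / Rp
icorr = 0.045 / 73742 = 6.102×10^-7 A/cm^2

6.102×10^-7 A/cm^2


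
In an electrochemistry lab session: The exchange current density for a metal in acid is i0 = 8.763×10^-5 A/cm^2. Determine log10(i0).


i0 = 8.763×10^-5 A/cm^2
log10(i0) = -4.057

-4.057


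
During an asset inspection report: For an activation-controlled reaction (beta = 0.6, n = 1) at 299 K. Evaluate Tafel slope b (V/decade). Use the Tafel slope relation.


Apply the Tafel slope relation: b = 2.303*R*T/(beta*n*F)
Numerator: 2.303 * 8.314 * 299 = 5725.0
Denominator: 0.6 * 1 * 96485 = 57891.0
b = 5725.0 / 57891.0 = 0.0989 V/decade

0.0989 V/decade


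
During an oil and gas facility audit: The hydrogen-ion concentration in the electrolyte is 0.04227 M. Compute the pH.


pH = −log10[H+]
pH = −log10(0.04227) = 1.37

1.37


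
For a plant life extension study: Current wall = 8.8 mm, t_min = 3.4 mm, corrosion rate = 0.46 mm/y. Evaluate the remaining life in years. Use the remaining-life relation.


Apply the remaining-life relation: RL = (t_current − t_min) / CR
RL = (8.8 − 3.4) / 0.46 = 5.4 / 0.46 = 11.7 years

11.7 years


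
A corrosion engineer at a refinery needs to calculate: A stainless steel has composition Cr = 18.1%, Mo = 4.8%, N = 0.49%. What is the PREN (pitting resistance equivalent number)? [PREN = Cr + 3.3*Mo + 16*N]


Apply the PREN formula: PREN = Cr + 3.3*Mo + 16*N
PREN = 18.1 + 3.3*4.8 + 16*0.49
PREN = 18.1 + 15.84 + 7.84 = 41.78

41.78


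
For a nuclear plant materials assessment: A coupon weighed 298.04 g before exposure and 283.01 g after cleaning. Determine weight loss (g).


Weight loss = initial − final
WL = 298.04 − 283.01 = 15.03 g

15.03 g


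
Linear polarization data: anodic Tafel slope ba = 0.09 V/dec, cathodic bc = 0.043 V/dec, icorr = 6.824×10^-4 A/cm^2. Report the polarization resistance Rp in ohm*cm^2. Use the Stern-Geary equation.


Apply the Stern-Geary equation: Rp = ba*bc / (2.303*icorr*(ba+bc))
ba*bc = 0.09*0.043 = 0.00387
ba+bc = 0.133; 2.303*icorr*(ba+bc) = 2.303*6.824×10^-4*0.133 = 2.0901844×10^-4
Rp = 0.00387 / 2.0901844×10^-4 = 18.5 ohm*cm^2

18.5 ohm*cm^2
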